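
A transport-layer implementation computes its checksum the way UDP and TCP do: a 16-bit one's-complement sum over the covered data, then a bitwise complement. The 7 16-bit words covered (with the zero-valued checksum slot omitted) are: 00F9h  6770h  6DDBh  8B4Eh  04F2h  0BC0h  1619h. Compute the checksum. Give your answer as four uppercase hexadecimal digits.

One's-complement addition (fold any carry out of bit 15 back into bit 0):
  0x00F9 + 0x6770 = 0x06869
  0x6869 + 0x6DDB = 0x0D644
  0xD644 + 0x8B4E = 0x16192 → wrap carry → 0x6193
  0x6193 + 0x04F2 = 0x06685
  0x6685 + 0x0BC0 = 0x07245
  0x7245 + 0x1619 = 0x0885E
One's-complement sum = 0x885E.
Checksum = ~0x885E & 0xFFFF = 0x77A1.

77A1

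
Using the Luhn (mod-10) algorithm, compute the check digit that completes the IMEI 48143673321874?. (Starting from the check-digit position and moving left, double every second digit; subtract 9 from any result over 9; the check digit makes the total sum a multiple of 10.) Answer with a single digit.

Partial digits right→left: 4 7 8 1 2 3 3 7 6 3 4 1 8 4
Double every second digit counting from the check-digit position (so the 1st, 3rd, 5th, ... of the partial from the right).
  doubled (with −9 where >9): 8 7 4 6 3 8 7 → sum 43
  kept as-is: 7 1 3 7 3 1 4 → sum 26
Total = 43 + 26 = 69.
Check digit = (10 − (69 mod 10)) mod 10 = 1.

1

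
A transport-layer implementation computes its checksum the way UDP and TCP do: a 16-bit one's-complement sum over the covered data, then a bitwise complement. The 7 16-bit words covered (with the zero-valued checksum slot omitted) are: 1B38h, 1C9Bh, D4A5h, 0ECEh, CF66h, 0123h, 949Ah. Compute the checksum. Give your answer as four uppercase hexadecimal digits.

7F94

One's-complement addition (fold any carry out of bit 15 back into bit 0):
  0x1B38 + 0x1C9B = 0x037D3
  0x37D3 + 0xD4A5 = 0x10C78 → wrap carry → 0x0C79
  0x0C79 + 0x0ECE = 0x01B47
  0x1B47 + 0xCF66 = 0x0EAAD
  0xEAAD + 0x0123 = 0x0EBD0
  0xEBD0 + 0x949A = 0x1806A → wrap carry → 0x806B
One's-complement sum = 0x806B.
Checksum = ~0x806B & 0xFFFF = 0x7F94.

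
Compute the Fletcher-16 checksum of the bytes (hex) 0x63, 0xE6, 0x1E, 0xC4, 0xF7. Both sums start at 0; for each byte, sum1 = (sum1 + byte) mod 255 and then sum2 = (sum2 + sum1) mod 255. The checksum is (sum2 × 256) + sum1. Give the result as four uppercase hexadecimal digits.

6825

Running sums (mod 255):
  after byte 0 (0x63): sum1=99, sum2=99
  after byte 1 (0xE6): sum1=74, sum2=173
  after byte 2 (0x1E): sum1=104, sum2=22
  after byte 3 (0xC4): sum1=45, sum2=67
  after byte 4 (0xF7): sum1=37, sum2=104
Checksum = sum2·256 + sum1 = 104·256 + 37 = 26661 = 0x6825.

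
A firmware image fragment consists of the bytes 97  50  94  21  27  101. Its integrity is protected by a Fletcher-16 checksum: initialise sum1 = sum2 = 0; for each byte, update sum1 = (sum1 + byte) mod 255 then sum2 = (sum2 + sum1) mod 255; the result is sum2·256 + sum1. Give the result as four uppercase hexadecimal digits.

Running sums (mod 255):
  after byte 0 (97): sum1=97, sum2=97
  after byte 1 (50): sum1=147, sum2=244
  after byte 2 (94): sum1=241, sum2=230
  after byte 3 (21): sum1=7, sum2=237
  after byte 4 (27): sum1=34, sum2=16
  after byte 5 (101): sum1=135, sum2=151
Checksum = sum2·256 + sum1 = 151·256 + 135 = 38791 = 0x9787.

9787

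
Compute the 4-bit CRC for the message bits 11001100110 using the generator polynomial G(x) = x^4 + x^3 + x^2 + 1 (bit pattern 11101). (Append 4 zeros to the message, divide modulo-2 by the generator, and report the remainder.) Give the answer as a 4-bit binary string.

1010

Append 4 zeros: 110011001100000. Divide by 11101 (XOR where the leading bit is 1):
  pos 0: 11001 XOR 11101 = 00100
  pos 2: 10010 XOR 11101 = 01111
  pos 3: 11110 XOR 11101 = 00011
  pos 6: 11110 XOR 11101 = 00011
  pos 9: 11000 XOR 11101 = 00101
Remainder (last 4 bits) = 1010. This is the CRC / FCS.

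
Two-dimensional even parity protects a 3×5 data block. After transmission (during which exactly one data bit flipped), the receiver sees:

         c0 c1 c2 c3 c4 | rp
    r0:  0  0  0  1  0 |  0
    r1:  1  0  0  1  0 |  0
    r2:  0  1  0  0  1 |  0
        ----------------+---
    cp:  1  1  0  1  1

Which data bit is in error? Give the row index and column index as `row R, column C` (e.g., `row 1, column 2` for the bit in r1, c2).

row 0, column 3

Recompute each row's even parity and compare to rp:
  r0: data parity 1, sent rp 0 → mismatch
  r1: data parity 0, sent rp 0 → ok
  r2: data parity 0, sent rp 0 → ok
Recompute each column's even parity and compare to cp:
  c0: data parity 1, sent cp 1 → ok
  c1: data parity 1, sent cp 1 → ok
  c2: data parity 0, sent cp 0 → ok
  c3: data parity 0, sent cp 1 → mismatch
  c4: data parity 1, sent cp 1 → ok
Exactly one row (r0) and one column (c3) fail → the flipped bit is at their intersection.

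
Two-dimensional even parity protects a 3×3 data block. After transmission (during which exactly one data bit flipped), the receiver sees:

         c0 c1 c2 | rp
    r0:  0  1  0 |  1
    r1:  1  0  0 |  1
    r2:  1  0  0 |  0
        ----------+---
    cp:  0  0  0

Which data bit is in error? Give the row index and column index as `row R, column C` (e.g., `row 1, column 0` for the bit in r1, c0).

row 2, column 1

Recompute each row's even parity and compare to rp:
  r0: data parity 1, sent rp 1 → ok
  r1: data parity 1, sent rp 1 → ok
  r2: data parity 1, sent rp 0 → mismatch
Recompute each column's even parity and compare to cp:
  c0: data parity 0, sent cp 0 → ok
  c1: data parity 1, sent cp 0 → mismatch
  c2: data parity 0, sent cp 0 → ok
Exactly one row (r2) and one column (c1) fail → the flipped bit is at their intersection.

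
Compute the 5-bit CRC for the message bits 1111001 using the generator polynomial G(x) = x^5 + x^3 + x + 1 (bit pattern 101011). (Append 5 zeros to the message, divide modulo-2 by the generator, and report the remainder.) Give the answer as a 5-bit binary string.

00111

Append 5 zeros: 111100100000. Divide by 101011 (XOR where the leading bit is 1):
  pos 0: 111100 XOR 101011 = 010111
  pos 1: 101111 XOR 101011 = 000100
  pos 4: 100000 XOR 101011 = 001011
  pos 6: 101100 XOR 101011 = 000111
Remainder (last 5 bits) = 00111. This is the CRC / FCS.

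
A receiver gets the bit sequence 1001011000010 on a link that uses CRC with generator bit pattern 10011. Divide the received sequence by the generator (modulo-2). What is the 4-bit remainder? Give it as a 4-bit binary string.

0000

Modulo-2 division of 1001011000010 by 10011:
  pos 0: 10010 XOR 10011 = 00001
  pos 4: 11100 XOR 10011 = 01111
  pos 5: 11110 XOR 10011 = 01101
  pos 6: 11010 XOR 10011 = 01001
  pos 7: 10011 XOR 10011 = 00000
Remainder = 0000 (zero — the frame passes the CRC check).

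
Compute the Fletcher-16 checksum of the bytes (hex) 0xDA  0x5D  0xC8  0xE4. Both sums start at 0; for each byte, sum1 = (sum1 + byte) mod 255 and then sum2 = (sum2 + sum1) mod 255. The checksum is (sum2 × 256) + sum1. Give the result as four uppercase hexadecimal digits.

Running sums (mod 255):
  after byte 0 (0xDA): sum1=218, sum2=218
  after byte 1 (0x5D): sum1=56, sum2=19
  after byte 2 (0xC8): sum1=1, sum2=20
  after byte 3 (0xE4): sum1=229, sum2=249
Checksum = sum2·256 + sum1 = 249·256 + 229 = 63973 = 0xF9E5.

F9E5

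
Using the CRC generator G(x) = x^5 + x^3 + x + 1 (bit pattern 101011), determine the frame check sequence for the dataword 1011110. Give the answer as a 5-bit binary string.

Append 5 zeros: 101111000000. Divide by 101011 (XOR where the leading bit is 1):
  pos 0: 101111 XOR 101011 = 000100
  pos 3: 100000 XOR 101011 = 001011
  pos 5: 101100 XOR 101011 = 000111
Remainder (last 5 bits) = 01110. This is the CRC / FCS.

01110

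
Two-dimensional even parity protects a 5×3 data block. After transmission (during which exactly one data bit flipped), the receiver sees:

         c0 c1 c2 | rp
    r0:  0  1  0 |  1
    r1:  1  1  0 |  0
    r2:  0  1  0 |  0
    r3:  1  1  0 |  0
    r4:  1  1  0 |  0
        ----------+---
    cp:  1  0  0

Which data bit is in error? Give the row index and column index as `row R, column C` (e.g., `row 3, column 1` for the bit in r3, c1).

row 2, column 1

Recompute each row's even parity and compare to rp:
  r0: data parity 1, sent rp 1 → ok
  r1: data parity 0, sent rp 0 → ok
  r2: data parity 1, sent rp 0 → mismatch
  r3: data parity 0, sent rp 0 → ok
  r4: data parity 0, sent rp 0 → ok
Recompute each column's even parity and compare to cp:
  c0: data parity 1, sent cp 1 → ok
  c1: data parity 1, sent cp 0 → mismatch
  c2: data parity 0, sent cp 0 → ok
Exactly one row (r2) and one column (c1) fail → the flipped bit is at their intersection.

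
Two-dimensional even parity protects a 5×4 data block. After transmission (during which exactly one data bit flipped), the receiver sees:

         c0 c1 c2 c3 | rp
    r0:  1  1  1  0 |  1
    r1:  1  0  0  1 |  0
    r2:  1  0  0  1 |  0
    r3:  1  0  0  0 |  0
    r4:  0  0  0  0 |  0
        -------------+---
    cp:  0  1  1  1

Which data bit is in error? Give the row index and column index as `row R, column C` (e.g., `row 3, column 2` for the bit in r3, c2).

row 3, column 3

Recompute each row's even parity and compare to rp:
  r0: data parity 1, sent rp 1 → ok
  r1: data parity 0, sent rp 0 → ok
  r2: data parity 0, sent rp 0 → ok
  r3: data parity 1, sent rp 0 → mismatch
  r4: data parity 0, sent rp 0 → ok
Recompute each column's even parity and compare to cp:
  c0: data parity 0, sent cp 0 → ok
  c1: data parity 1, sent cp 1 → ok
  c2: data parity 1, sent cp 1 → ok
  c3: data parity 0, sent cp 1 → mismatch
Exactly one row (r3) and one column (c3) fail → the flipped bit is at their intersection.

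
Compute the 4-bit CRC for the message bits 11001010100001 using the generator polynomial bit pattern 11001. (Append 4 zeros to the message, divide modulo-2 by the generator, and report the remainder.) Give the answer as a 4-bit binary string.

0001

Append 4 zeros: 110010101000010000. Divide by 11001 (XOR where the leading bit is 1):
  pos 0: 11001 XOR 11001 = 00000
  pos 6: 10100 XOR 11001 = 01101
  pos 7: 11010 XOR 11001 = 00011
  pos 10: 11010 XOR 11001 = 00011
  pos 13: 11000 XOR 11001 = 00001
Remainder (last 4 bits) = 0001. This is the CRC / FCS.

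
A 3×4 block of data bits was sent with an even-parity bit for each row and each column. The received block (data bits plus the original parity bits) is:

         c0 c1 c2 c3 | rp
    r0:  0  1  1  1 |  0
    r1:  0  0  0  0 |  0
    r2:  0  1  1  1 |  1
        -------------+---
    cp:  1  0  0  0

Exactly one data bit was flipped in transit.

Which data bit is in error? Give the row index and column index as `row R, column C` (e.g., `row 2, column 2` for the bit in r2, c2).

Recompute each row's even parity and compare to rp:
  r0: data parity 1, sent rp 0 → mismatch
  r1: data parity 0, sent rp 0 → ok
  r2: data parity 1, sent rp 1 → ok
Recompute each column's even parity and compare to cp:
  c0: data parity 0, sent cp 1 → mismatch
  c1: data parity 0, sent cp 0 → ok
  c2: data parity 0, sent cp 0 → ok
  c3: data parity 0, sent cp 0 → ok
Exactly one row (r0) and one column (c0) fail → the flipped bit is at their intersection.

row 0, column 0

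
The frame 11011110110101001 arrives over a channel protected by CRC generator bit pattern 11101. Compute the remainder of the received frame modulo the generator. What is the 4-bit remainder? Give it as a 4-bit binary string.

Modulo-2 division of 11011110110101001 by 11101:
  pos 0: 11011 XOR 11101 = 00110
  pos 2: 11011 XOR 11101 = 00110
  pos 4: 11001 XOR 11101 = 00100
  pos 6: 10010 XOR 11101 = 01111
  pos 7: 11111 XOR 11101 = 00010
  pos 10: 10010 XOR 11101 = 01111
  pos 11: 11110 XOR 11101 = 00011
Remainder = 0111 (nonzero — an error is detected).

0111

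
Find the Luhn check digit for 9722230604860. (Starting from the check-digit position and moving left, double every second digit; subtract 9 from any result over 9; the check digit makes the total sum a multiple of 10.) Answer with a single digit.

8

Partial digits right→left: 0 6 8 4 0 6 0 3 2 2 2 7 9
Double every second digit counting from the check-digit position (so the 1st, 3rd, 5th, ... of the partial from the right).
  doubled (with −9 where >9): 0 7 0 0 4 4 9 → sum 24
  kept as-is: 6 4 6 3 2 7 → sum 28
Total = 24 + 28 = 52.
Check digit = (10 − (52 mod 10)) mod 10 = 8.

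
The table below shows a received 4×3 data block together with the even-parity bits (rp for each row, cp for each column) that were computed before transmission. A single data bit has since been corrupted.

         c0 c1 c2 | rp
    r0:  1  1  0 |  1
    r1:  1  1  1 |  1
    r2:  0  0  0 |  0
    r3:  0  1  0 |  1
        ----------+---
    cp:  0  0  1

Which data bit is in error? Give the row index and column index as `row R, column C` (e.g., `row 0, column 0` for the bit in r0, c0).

Recompute each row's even parity and compare to rp:
  r0: data parity 0, sent rp 1 → mismatch
  r1: data parity 1, sent rp 1 → ok
  r2: data parity 0, sent rp 0 → ok
  r3: data parity 1, sent rp 1 → ok
Recompute each column's even parity and compare to cp:
  c0: data parity 0, sent cp 0 → ok
  c1: data parity 1, sent cp 0 → mismatch
  c2: data parity 1, sent cp 1 → ok
Exactly one row (r0) and one column (c1) fail → the flipped bit is at their intersection.

row 0, column 1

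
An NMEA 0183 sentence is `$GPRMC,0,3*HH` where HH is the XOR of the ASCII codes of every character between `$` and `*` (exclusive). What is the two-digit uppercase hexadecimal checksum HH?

48

XOR the ASCII codes of the payload characters:
  'G' = 0x47 → acc = 0x47
  'P' = 0x50 → acc = 0x17
  'R' = 0x52 → acc = 0x45
  'M' = 0x4D → acc = 0x08
  'C' = 0x43 → acc = 0x4B
  ',' = 0x2C → acc = 0x67
  '0' = 0x30 → acc = 0x57
  ',' = 0x2C → acc = 0x7B
  '3' = 0x33 → acc = 0x48
Checksum = 0x48.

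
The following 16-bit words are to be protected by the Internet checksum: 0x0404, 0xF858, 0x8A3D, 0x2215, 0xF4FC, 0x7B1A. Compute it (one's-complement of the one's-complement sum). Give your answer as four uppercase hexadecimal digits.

E738

One's-complement addition (fold any carry out of bit 15 back into bit 0):
  0x0404 + 0xF858 = 0x0FC5C
  0xFC5C + 0x8A3D = 0x18699 → wrap carry → 0x869A
  0x869A + 0x2215 = 0x0A8AF
  0xA8AF + 0xF4FC = 0x19DAB → wrap carry → 0x9DAC
  0x9DAC + 0x7B1A = 0x118C6 → wrap carry → 0x18C7
One's-complement sum = 0x18C7.
Checksum = ~0x18C7 & 0xFFFF = 0xE738.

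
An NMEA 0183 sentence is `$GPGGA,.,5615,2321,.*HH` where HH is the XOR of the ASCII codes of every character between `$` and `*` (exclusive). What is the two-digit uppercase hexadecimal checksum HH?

XOR the ASCII codes of the payload characters:
  'G' = 0x47 → acc = 0x47
  'P' = 0x50 → acc = 0x17
  'G' = 0x47 → acc = 0x50
  'G' = 0x47 → acc = 0x17
  'A' = 0x41 → acc = 0x56
  ',' = 0x2C → acc = 0x7A
  '.' = 0x2E → acc = 0x54
  ',' = 0x2C → acc = 0x78
  '5' = 0x35 → acc = 0x4D
  '6' = 0x36 → acc = 0x7B
  '1' = 0x31 → acc = 0x4A
  '5' = 0x35 → acc = 0x7F
  ',' = 0x2C → acc = 0x53
  '2' = 0x32 → acc = 0x61
  '3' = 0x33 → acc = 0x52
  '2' = 0x32 → acc = 0x60
  '1' = 0x31 → acc = 0x51
  ',' = 0x2C → acc = 0x7D
  '.' = 0x2E → acc = 0x53
Checksum = 0x53.

53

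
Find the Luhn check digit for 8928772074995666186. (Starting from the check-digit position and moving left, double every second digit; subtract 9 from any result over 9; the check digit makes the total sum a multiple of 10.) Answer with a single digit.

Partial digits right→left: 6 8 1 6 6 6 5 9 9 4 7 0 2 7 7 8 2 9 8
Double every second digit counting from the check-digit position (so the 1st, 3rd, 5th, ... of the partial from the right).
  doubled (with −9 where >9): 3 2 3 1 9 5 4 5 4 7 → sum 43
  kept as-is: 8 6 6 9 4 0 7 8 9 → sum 57
Total = 43 + 57 = 100.
Check digit = (10 − (100 mod 10)) mod 10 = 0.

0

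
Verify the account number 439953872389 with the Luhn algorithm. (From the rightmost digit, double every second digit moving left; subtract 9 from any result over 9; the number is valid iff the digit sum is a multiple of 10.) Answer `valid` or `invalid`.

From the right, keep odd positions and double even positions (subtract 9 from any doubled value over 9):
  doubled (positions 2,4,...): 7 4 7 1 9 8 → sum 36
  kept (positions 1,3,...): 9 3 7 3 9 3 → sum 34
Total = 70.
70 mod 10 = 0, so the number is valid.

valid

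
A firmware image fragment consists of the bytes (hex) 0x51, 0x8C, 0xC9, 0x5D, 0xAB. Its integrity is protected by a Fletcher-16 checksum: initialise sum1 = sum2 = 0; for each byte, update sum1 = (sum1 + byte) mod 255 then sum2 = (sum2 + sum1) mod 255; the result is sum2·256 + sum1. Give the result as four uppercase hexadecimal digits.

Running sums (mod 255):
  after byte 0 (0x51): sum1=81, sum2=81
  after byte 1 (0x8C): sum1=221, sum2=47
  after byte 2 (0xC9): sum1=167, sum2=214
  after byte 3 (0x5D): sum1=5, sum2=219
  after byte 4 (0xAB): sum1=176, sum2=140
Checksum = sum2·256 + sum1 = 140·256 + 176 = 36016 = 0x8CB0.

8CB0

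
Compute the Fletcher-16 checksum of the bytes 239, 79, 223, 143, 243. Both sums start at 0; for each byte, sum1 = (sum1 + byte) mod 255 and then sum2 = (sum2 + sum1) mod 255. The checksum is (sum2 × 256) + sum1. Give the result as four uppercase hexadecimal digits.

Running sums (mod 255):
  after byte 0 (239): sum1=239, sum2=239
  after byte 1 (79): sum1=63, sum2=47
  after byte 2 (223): sum1=31, sum2=78
  after byte 3 (143): sum1=174, sum2=252
  after byte 4 (243): sum1=162, sum2=159
Checksum = sum2·256 + sum1 = 159·256 + 162 = 40866 = 0x9FA2.

9FA2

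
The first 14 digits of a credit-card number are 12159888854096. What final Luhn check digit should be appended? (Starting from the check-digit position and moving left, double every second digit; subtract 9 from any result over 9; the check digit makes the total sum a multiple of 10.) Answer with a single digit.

7

Partial digits right→left: 6 9 0 4 5 8 8 8 8 9 5 1 2 1
Double every second digit counting from the check-digit position (so the 1st, 3rd, 5th, ... of the partial from the right).
  doubled (with −9 where >9): 3 0 1 7 7 1 4 → sum 23
  kept as-is: 9 4 8 8 9 1 1 → sum 40
Total = 23 + 40 = 63.
Check digit = (10 − (63 mod 10)) mod 10 = 7.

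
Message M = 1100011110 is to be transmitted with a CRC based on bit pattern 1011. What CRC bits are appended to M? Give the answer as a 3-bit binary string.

Append 3 zeros: 1100011110000. Divide by 1011 (XOR where the leading bit is 1):
  pos 0: 1100 XOR 1011 = 0111
  pos 1: 1110 XOR 1011 = 0101
  pos 2: 1011 XOR 1011 = 0000
  pos 6: 1110 XOR 1011 = 0101
  pos 7: 1010 XOR 1011 = 0001
Remainder (last 3 bits) = 100. This is the CRC / FCS.

100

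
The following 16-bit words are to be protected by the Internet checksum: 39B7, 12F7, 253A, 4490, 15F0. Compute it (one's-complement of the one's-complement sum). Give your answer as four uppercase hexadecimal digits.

3397

One's-complement addition (fold any carry out of bit 15 back into bit 0):
  0x39B7 + 0x12F7 = 0x04CAE
  0x4CAE + 0x253A = 0x071E8
  0x71E8 + 0x4490 = 0x0B678
  0xB678 + 0x15F0 = 0x0CC68
One's-complement sum = 0xCC68.
Checksum = ~0xCC68 & 0xFFFF = 0x3397.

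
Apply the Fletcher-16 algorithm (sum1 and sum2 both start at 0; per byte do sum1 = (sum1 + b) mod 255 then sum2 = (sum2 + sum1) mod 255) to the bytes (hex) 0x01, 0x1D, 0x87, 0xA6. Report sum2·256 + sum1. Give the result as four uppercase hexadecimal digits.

Running sums (mod 255):
  after byte 0 (0x01): sum1=1, sum2=1
  after byte 1 (0x1D): sum1=30, sum2=31
  after byte 2 (0x87): sum1=165, sum2=196
  after byte 3 (0xA6): sum1=76, sum2=17
Checksum = sum2·256 + sum1 = 17·256 + 76 = 4428 = 0x114C.

114C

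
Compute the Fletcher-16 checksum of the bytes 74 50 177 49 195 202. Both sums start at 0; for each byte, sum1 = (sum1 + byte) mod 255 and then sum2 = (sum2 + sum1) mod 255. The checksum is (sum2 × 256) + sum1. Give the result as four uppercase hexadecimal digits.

Running sums (mod 255):
  after byte 0 (74): sum1=74, sum2=74
  after byte 1 (50): sum1=124, sum2=198
  after byte 2 (177): sum1=46, sum2=244
  after byte 3 (49): sum1=95, sum2=84
  after byte 4 (195): sum1=35, sum2=119
  after byte 5 (202): sum1=237, sum2=101
Checksum = sum2·256 + sum1 = 101·256 + 237 = 26093 = 0x65ED.

65ED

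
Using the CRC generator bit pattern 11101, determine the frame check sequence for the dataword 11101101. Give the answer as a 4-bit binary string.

Append 4 zeros: 111011010000. Divide by 11101 (XOR where the leading bit is 1):
  pos 0: 11101 XOR 11101 = 00000
  pos 5: 10100 XOR 11101 = 01001
  pos 6: 10010 XOR 11101 = 01111
  pos 7: 11110 XOR 11101 = 00011
Remainder (last 4 bits) = 0011. This is the CRC / FCS.

0011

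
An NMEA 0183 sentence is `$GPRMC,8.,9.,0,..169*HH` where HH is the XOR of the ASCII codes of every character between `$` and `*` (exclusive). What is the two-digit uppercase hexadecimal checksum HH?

44

XOR the ASCII codes of the payload characters:
  'G' = 0x47 → acc = 0x47
  'P' = 0x50 → acc = 0x17
  'R' = 0x52 → acc = 0x45
  'M' = 0x4D → acc = 0x08
  'C' = 0x43 → acc = 0x4B
  ',' = 0x2C → acc = 0x67
  '8' = 0x38 → acc = 0x5F
  '.' = 0x2E → acc = 0x71
  ',' = 0x2C → acc = 0x5D
  '9' = 0x39 → acc = 0x64
  '.' = 0x2E → acc = 0x4A
  ',' = 0x2C → acc = 0x66
  '0' = 0x30 → acc = 0x56
  ',' = 0x2C → acc = 0x7A
  '.' = 0x2E → acc = 0x54
  '.' = 0x2E → acc = 0x7A
  '1' = 0x31 → acc = 0x4B
  '6' = 0x36 → acc = 0x7D
  '9' = 0x39 → acc = 0x44
Checksum = 0x44.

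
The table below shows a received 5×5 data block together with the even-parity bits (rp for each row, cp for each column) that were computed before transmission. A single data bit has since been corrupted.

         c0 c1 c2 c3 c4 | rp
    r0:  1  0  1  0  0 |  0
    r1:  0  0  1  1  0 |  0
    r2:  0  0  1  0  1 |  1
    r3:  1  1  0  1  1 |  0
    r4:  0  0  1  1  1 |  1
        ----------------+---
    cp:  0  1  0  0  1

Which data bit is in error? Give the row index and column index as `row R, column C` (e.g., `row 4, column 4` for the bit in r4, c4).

row 2, column 3

Recompute each row's even parity and compare to rp:
  r0: data parity 0, sent rp 0 → ok
  r1: data parity 0, sent rp 0 → ok
  r2: data parity 0, sent rp 1 → mismatch
  r3: data parity 0, sent rp 0 → ok
  r4: data parity 1, sent rp 1 → ok
Recompute each column's even parity and compare to cp:
  c0: data parity 0, sent cp 0 → ok
  c1: data parity 1, sent cp 1 → ok
  c2: data parity 0, sent cp 0 → ok
  c3: data parity 1, sent cp 0 → mismatch
  c4: data parity 1, sent cp 1 → ok
Exactly one row (r2) and one column (c3) fail → the flipped bit is at their intersection.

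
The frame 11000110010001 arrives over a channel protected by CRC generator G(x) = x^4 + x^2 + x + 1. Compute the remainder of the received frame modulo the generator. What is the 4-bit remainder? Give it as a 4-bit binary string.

0000

Modulo-2 division of 11000110010001 by 10111:
  pos 0: 11000 XOR 10111 = 01111
  pos 1: 11111 XOR 10111 = 01000
  pos 2: 10001 XOR 10111 = 00110
  pos 4: 11000 XOR 10111 = 01111
  pos 5: 11111 XOR 10111 = 01000
  pos 6: 10000 XOR 10111 = 00111
  pos 8: 11100 XOR 10111 = 01011
  pos 9: 10111 XOR 10111 = 00000
Remainder = 0000 (zero — the frame passes the CRC check).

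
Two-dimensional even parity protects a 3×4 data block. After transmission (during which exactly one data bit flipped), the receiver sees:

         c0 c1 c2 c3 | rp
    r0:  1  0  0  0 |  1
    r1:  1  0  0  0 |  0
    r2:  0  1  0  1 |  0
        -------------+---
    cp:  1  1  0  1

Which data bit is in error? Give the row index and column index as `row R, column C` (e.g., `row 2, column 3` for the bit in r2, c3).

row 1, column 0

Recompute each row's even parity and compare to rp:
  r0: data parity 1, sent rp 1 → ok
  r1: data parity 1, sent rp 0 → mismatch
  r2: data parity 0, sent rp 0 → ok
Recompute each column's even parity and compare to cp:
  c0: data parity 0, sent cp 1 → mismatch
  c1: data parity 1, sent cp 1 → ok
  c2: data parity 0, sent cp 0 → ok
  c3: data parity 1, sent cp 1 → ok
Exactly one row (r1) and one column (c0) fail → the flipped bit is at their intersection.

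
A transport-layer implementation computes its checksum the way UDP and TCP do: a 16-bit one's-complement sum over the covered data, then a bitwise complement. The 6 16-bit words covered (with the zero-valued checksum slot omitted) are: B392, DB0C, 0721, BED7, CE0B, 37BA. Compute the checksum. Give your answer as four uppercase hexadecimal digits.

One's-complement addition (fold any carry out of bit 15 back into bit 0):
  0xB392 + 0xDB0C = 0x18E9E → wrap carry → 0x8E9F
  0x8E9F + 0x0721 = 0x095C0
  0x95C0 + 0xBED7 = 0x15497 → wrap carry → 0x5498
  0x5498 + 0xCE0B = 0x122A3 → wrap carry → 0x22A4
  0x22A4 + 0x37BA = 0x05A5E
One's-complement sum = 0x5A5E.
Checksum = ~0x5A5E & 0xFFFF = 0xA5A1.

A5A1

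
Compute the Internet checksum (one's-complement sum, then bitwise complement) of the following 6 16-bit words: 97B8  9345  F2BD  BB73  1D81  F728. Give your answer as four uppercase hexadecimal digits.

One's-complement addition (fold any carry out of bit 15 back into bit 0):
  0x97B8 + 0x9345 = 0x12AFD → wrap carry → 0x2AFE
  0x2AFE + 0xF2BD = 0x11DBB → wrap carry → 0x1DBC
  0x1DBC + 0xBB73 = 0x0D92F
  0xD92F + 0x1D81 = 0x0F6B0
  0xF6B0 + 0xF728 = 0x1EDD8 → wrap carry → 0xEDD9
One's-complement sum = 0xEDD9.
Checksum = ~0xEDD9 & 0xFFFF = 0x1226.

1226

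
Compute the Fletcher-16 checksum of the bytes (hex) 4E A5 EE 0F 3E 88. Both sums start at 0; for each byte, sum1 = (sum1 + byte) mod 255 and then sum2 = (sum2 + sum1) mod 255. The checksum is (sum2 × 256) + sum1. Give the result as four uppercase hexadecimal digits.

00B8

Running sums (mod 255):
  after byte 0 (4E): sum1=78, sum2=78
  after byte 1 (A5): sum1=243, sum2=66
  after byte 2 (EE): sum1=226, sum2=37
  after byte 3 (0F): sum1=241, sum2=23
  after byte 4 (3E): sum1=48, sum2=71
  after byte 5 (88): sum1=184, sum2=0
Checksum = sum2·256 + sum1 = 0·256 + 184 = 184 = 0x00B8.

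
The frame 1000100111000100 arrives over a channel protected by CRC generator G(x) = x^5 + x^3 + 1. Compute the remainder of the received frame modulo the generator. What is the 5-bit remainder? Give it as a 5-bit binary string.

Modulo-2 division of 1000100111000100 by 101001:
  pos 0: 100010 XOR 101001 = 001011
  pos 2: 101101 XOR 101001 = 000100
  pos 5: 100110 XOR 101001 = 001111
  pos 7: 111100 XOR 101001 = 010101
  pos 8: 101011 XOR 101001 = 000010
Remainder = 01000 (nonzero — an error is detected).

01000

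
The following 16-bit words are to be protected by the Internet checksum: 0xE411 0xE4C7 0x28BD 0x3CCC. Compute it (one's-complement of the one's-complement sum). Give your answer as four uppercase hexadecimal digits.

D19C

One's-complement addition (fold any carry out of bit 15 back into bit 0):
  0xE411 + 0xE4C7 = 0x1C8D8 → wrap carry → 0xC8D9
  0xC8D9 + 0x28BD = 0x0F196
  0xF196 + 0x3CCC = 0x12E62 → wrap carry → 0x2E63
One's-complement sum = 0x2E63.
Checksum = ~0x2E63 & 0xFFFF = 0xD19C.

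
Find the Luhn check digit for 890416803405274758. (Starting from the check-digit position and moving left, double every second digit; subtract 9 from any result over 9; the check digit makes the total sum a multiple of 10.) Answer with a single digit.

Partial digits right→left: 8 5 7 4 7 2 5 0 4 3 0 8 6 1 4 0 9 8
Double every second digit counting from the check-digit position (so the 1st, 3rd, 5th, ... of the partial from the right).
  doubled (with −9 where >9): 7 5 5 1 8 0 3 8 9 → sum 46
  kept as-is: 5 4 2 0 3 8 1 0 8 → sum 31
Total = 46 + 31 = 77.
Check digit = (10 − (77 mod 10)) mod 10 = 3.

3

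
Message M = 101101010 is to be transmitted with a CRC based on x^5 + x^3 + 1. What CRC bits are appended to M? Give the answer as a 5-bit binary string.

00001

Append 5 zeros: 10110101000000. Divide by 101001 (XOR where the leading bit is 1):
  pos 0: 101101 XOR 101001 = 000100
  pos 3: 100010 XOR 101001 = 001011
  pos 5: 101100 XOR 101001 = 000101
  pos 8: 101000 XOR 101001 = 000001
Remainder (last 5 bits) = 00001. This is the CRC / FCS.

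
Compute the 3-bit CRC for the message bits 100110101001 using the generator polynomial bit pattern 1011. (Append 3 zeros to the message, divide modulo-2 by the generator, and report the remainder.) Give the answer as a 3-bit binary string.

000

Append 3 zeros: 100110101001000. Divide by 1011 (XOR where the leading bit is 1):
  pos 0: 1001 XOR 1011 = 0010
  pos 2: 1010 XOR 1011 = 0001
  pos 5: 1101 XOR 1011 = 0110
  pos 6: 1100 XOR 1011 = 0111
  pos 7: 1110 XOR 1011 = 0101
  pos 8: 1011 XOR 1011 = 0000
Remainder (last 3 bits) = 000. This is the CRC / FCS.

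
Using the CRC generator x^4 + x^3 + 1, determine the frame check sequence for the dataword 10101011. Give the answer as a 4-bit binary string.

1101

Append 4 zeros: 101010110000. Divide by 11001 (XOR where the leading bit is 1):
  pos 0: 10101 XOR 11001 = 01100
  pos 1: 11000 XOR 11001 = 00001
  pos 5: 11100 XOR 11001 = 00101
  pos 7: 10100 XOR 11001 = 01101
Remainder (last 4 bits) = 1101. This is the CRC / FCS.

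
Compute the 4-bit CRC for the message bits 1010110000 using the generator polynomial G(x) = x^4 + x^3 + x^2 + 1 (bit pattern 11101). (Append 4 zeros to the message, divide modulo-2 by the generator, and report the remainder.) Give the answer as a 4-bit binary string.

0101

Append 4 zeros: 10101100000000. Divide by 11101 (XOR where the leading bit is 1):
  pos 0: 10101 XOR 11101 = 01000
  pos 1: 10001 XOR 11101 = 01100
  pos 2: 11000 XOR 11101 = 00101
  pos 4: 10100 XOR 11101 = 01001
  pos 5: 10010 XOR 11101 = 01111
  pos 6: 11110 XOR 11101 = 00011
  pos 9: 11000 XOR 11101 = 00101
Remainder (last 4 bits) = 0101. This is the CRC / FCS.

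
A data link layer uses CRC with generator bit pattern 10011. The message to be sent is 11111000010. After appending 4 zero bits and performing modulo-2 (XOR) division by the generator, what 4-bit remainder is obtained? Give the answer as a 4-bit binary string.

0100

Append 4 zeros: 111110000100000. Divide by 10011 (XOR where the leading bit is 1):
  pos 0: 11111 XOR 10011 = 01100
  pos 1: 11000 XOR 10011 = 01011
  pos 2: 10110 XOR 10011 = 00101
  pos 4: 10100 XOR 10011 = 00111
  pos 6: 11110 XOR 10011 = 01101
  pos 7: 11010 XOR 10011 = 01001
  pos 8: 10010 XOR 10011 = 00001
Remainder (last 4 bits) = 0100. This is the CRC / FCS.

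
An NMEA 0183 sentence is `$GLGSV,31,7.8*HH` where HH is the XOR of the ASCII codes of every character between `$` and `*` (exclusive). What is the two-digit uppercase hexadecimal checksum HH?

XOR the ASCII codes of the payload characters:
  'G' = 0x47 → acc = 0x47
  'L' = 0x4C → acc = 0x0B
  'G' = 0x47 → acc = 0x4C
  'S' = 0x53 → acc = 0x1F
  'V' = 0x56 → acc = 0x49
  ',' = 0x2C → acc = 0x65
  '3' = 0x33 → acc = 0x56
  '1' = 0x31 → acc = 0x67
  ',' = 0x2C → acc = 0x4B
  '7' = 0x37 → acc = 0x7C
  '.' = 0x2E → acc = 0x52
  '8' = 0x38 → acc = 0x6A
Checksum = 0x6A.

6A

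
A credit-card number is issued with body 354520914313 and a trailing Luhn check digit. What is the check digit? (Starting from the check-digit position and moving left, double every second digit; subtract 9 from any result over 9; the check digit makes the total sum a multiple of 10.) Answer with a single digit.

1

Partial digits right→left: 3 1 3 4 1 9 0 2 5 4 5 3
Double every second digit counting from the check-digit position (so the 1st, 3rd, 5th, ... of the partial from the right).
  doubled (with −9 where >9): 6 6 2 0 1 1 → sum 16
  kept as-is: 1 4 9 2 4 3 → sum 23
Total = 16 + 23 = 39.
Check digit = (10 − (39 mod 10)) mod 10 = 1.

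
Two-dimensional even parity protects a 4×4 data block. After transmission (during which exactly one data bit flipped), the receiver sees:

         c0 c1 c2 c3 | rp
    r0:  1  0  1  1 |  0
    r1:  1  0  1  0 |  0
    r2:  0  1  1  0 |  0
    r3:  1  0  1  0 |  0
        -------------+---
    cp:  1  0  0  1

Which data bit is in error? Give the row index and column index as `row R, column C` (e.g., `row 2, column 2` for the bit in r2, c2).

Recompute each row's even parity and compare to rp:
  r0: data parity 1, sent rp 0 → mismatch
  r1: data parity 0, sent rp 0 → ok
  r2: data parity 0, sent rp 0 → ok
  r3: data parity 0, sent rp 0 → ok
Recompute each column's even parity and compare to cp:
  c0: data parity 1, sent cp 1 → ok
  c1: data parity 1, sent cp 0 → mismatch
  c2: data parity 0, sent cp 0 → ok
  c3: data parity 1, sent cp 1 → ok
Exactly one row (r0) and one column (c1) fail → the flipped bit is at their intersection.

row 0, column 1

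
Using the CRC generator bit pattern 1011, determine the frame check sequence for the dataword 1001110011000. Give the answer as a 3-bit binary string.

Append 3 zeros: 1001110011000000. Divide by 1011 (XOR where the leading bit is 1):
  pos 0: 1001 XOR 1011 = 0010
  pos 2: 1011 XOR 1011 = 0000
  pos 8: 1100 XOR 1011 = 0111
  pos 9: 1110 XOR 1011 = 0101
  pos 10: 1010 XOR 1011 = 0001
Remainder (last 3 bits) = 100. This is the CRC / FCS.

100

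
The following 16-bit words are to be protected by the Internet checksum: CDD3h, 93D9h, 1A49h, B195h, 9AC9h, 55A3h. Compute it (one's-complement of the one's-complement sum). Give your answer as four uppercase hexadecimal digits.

E206

One's-complement addition (fold any carry out of bit 15 back into bit 0):
  0xCDD3 + 0x93D9 = 0x161AC → wrap carry → 0x61AD
  0x61AD + 0x1A49 = 0x07BF6
  0x7BF6 + 0xB195 = 0x12D8B → wrap carry → 0x2D8C
  0x2D8C + 0x9AC9 = 0x0C855
  0xC855 + 0x55A3 = 0x11DF8 → wrap carry → 0x1DF9
One's-complement sum = 0x1DF9.
Checksum = ~0x1DF9 & 0xFFFF = 0xE206.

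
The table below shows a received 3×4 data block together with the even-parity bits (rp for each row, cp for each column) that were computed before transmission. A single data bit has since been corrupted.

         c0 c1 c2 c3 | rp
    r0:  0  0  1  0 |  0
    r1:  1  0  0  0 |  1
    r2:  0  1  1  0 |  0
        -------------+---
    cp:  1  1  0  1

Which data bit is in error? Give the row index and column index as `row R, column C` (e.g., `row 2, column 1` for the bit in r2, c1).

row 0, column 3

Recompute each row's even parity and compare to rp:
  r0: data parity 1, sent rp 0 → mismatch
  r1: data parity 1, sent rp 1 → ok
  r2: data parity 0, sent rp 0 → ok
Recompute each column's even parity and compare to cp:
  c0: data parity 1, sent cp 1 → ok
  c1: data parity 1, sent cp 1 → ok
  c2: data parity 0, sent cp 0 → ok
  c3: data parity 0, sent cp 1 → mismatch
Exactly one row (r0) and one column (c3) fail → the flipped bit is at their intersection.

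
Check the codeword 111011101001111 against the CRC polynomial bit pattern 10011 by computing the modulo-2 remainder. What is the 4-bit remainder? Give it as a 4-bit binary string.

Modulo-2 division of 111011101001111 by 10011:
  pos 0: 11101 XOR 10011 = 01110
  pos 1: 11101 XOR 10011 = 01110
  pos 2: 11101 XOR 10011 = 01110
  pos 3: 11100 XOR 10011 = 01111
  pos 4: 11111 XOR 10011 = 01100
  pos 5: 11000 XOR 10011 = 01011
  pos 6: 10110 XOR 10011 = 00101
  pos 8: 10111 XOR 10011 = 00100
  pos 10: 10011 XOR 10011 = 00000
Remainder = 0000 (zero — the frame passes the CRC check).

0000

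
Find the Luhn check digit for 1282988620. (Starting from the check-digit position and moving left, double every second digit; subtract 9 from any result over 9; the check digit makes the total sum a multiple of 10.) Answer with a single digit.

Partial digits right→left: 0 2 6 8 8 9 2 8 2 1
Double every second digit counting from the check-digit position (so the 1st, 3rd, 5th, ... of the partial from the right).
  doubled (with −9 where >9): 0 3 7 4 4 → sum 18
  kept as-is: 2 8 9 8 1 → sum 28
Total = 18 + 28 = 46.
Check digit = (10 − (46 mod 10)) mod 10 = 4.

4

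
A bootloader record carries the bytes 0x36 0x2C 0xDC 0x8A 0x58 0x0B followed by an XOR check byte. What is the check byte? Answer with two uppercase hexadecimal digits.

1F

XOR the bytes together:
  start with 0x36
  0x36 ⊕ 0x2C = 0x1A
  0x1A ⊕ 0xDC = 0xC6
  0xC6 ⊕ 0x8A = 0x4C
  0x4C ⊕ 0x58 = 0x14
  0x14 ⊕ 0x0B = 0x1F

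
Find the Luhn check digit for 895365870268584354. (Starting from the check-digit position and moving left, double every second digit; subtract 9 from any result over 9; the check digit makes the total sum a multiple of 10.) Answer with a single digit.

0

Partial digits right→left: 4 5 3 4 8 5 8 6 2 0 7 8 5 6 3 5 9 8
Double every second digit counting from the check-digit position (so the 1st, 3rd, 5th, ... of the partial from the right).
  doubled (with −9 where >9): 8 6 7 7 4 5 1 6 9 → sum 53
  kept as-is: 5 4 5 6 0 8 6 5 8 → sum 47
Total = 53 + 47 = 100.
Check digit = (10 − (100 mod 10)) mod 10 = 0.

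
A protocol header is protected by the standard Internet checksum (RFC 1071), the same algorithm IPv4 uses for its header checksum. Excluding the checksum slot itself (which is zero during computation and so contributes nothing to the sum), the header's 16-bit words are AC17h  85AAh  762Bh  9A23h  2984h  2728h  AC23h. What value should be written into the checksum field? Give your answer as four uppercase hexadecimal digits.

C11E

One's-complement addition (fold any carry out of bit 15 back into bit 0):
  0xAC17 + 0x85AA = 0x131C1 → wrap carry → 0x31C2
  0x31C2 + 0x762B = 0x0A7ED
  0xA7ED + 0x9A23 = 0x14210 → wrap carry → 0x4211
  0x4211 + 0x2984 = 0x06B95
  0x6B95 + 0x2728 = 0x092BD
  0x92BD + 0xAC23 = 0x13EE0 → wrap carry → 0x3EE1
One's-complement sum = 0x3EE1.
Checksum = ~0x3EE1 & 0xFFFF = 0xC11E.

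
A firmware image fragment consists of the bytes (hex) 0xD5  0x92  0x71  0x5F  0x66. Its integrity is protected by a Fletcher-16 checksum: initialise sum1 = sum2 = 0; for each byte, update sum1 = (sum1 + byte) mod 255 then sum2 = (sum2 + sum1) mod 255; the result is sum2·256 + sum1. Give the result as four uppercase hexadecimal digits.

F09F

Running sums (mod 255):
  after byte 0 (0xD5): sum1=213, sum2=213
  after byte 1 (0x92): sum1=104, sum2=62
  after byte 2 (0x71): sum1=217, sum2=24
  after byte 3 (0x5F): sum1=57, sum2=81
  after byte 4 (0x66): sum1=159, sum2=240
Checksum = sum2·256 + sum1 = 240·256 + 159 = 61599 = 0xF09F.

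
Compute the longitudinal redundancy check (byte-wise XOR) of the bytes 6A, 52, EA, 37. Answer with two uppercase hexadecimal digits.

E5

XOR the bytes together:
  start with 0x6A
  0x6A ⊕ 0x52 = 0x38
  0x38 ⊕ 0xEA = 0xD2
  0xD2 ⊕ 0x37 = 0xE5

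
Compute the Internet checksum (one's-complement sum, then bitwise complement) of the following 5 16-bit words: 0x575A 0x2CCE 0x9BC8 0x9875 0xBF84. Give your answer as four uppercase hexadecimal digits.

8814

One's-complement addition (fold any carry out of bit 15 back into bit 0):
  0x575A + 0x2CCE = 0x08428
  0x8428 + 0x9BC8 = 0x11FF0 → wrap carry → 0x1FF1
  0x1FF1 + 0x9875 = 0x0B866
  0xB866 + 0xBF84 = 0x177EA → wrap carry → 0x77EB
One's-complement sum = 0x77EB.
Checksum = ~0x77EB & 0xFFFF = 0x8814.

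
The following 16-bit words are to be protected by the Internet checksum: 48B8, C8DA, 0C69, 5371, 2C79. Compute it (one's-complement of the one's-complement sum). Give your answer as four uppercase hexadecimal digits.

One's-complement addition (fold any carry out of bit 15 back into bit 0):
  0x48B8 + 0xC8DA = 0x11192 → wrap carry → 0x1193
  0x1193 + 0x0C69 = 0x01DFC
  0x1DFC + 0x5371 = 0x0716D
  0x716D + 0x2C79 = 0x09DE6
One's-complement sum = 0x9DE6.
Checksum = ~0x9DE6 & 0xFFFF = 0x6219.

6219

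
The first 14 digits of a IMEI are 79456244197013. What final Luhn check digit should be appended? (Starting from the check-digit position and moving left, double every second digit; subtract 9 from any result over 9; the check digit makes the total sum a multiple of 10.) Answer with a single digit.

Partial digits right→left: 3 1 0 7 9 1 4 4 2 6 5 4 9 7
Double every second digit counting from the check-digit position (so the 1st, 3rd, 5th, ... of the partial from the right).
  doubled (with −9 where >9): 6 0 9 8 4 1 9 → sum 37
  kept as-is: 1 7 1 4 6 4 7 → sum 30
Total = 37 + 30 = 67.
Check digit = (10 − (67 mod 10)) mod 10 = 3.

3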